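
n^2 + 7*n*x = n*(n + 7*x)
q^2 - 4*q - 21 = (q - 7)*(q + 3)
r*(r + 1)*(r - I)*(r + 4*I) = r^4 + r^3 + 3*I*r^3 + 4*r^2 + 3*I*r^2 + 4*r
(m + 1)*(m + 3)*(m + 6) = m^3 + 10*m^2 + 27*m + 18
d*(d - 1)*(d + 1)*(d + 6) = d^4 + 6*d^3 - d^2 - 6*d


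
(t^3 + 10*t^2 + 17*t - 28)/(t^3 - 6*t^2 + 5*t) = (t^2 + 11*t + 28)/(t*(t - 5))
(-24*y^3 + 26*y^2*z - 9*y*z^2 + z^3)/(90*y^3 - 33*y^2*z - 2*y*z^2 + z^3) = (-8*y^2 + 6*y*z - z^2)/(30*y^2 - y*z - z^2)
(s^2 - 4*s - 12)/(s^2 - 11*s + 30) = (s + 2)/(s - 5)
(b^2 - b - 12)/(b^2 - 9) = (b - 4)/(b - 3)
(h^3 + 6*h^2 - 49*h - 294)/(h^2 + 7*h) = h - 1 - 42/h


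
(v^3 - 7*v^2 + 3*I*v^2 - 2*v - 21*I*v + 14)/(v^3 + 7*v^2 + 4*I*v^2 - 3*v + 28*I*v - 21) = (v^2 + v*(-7 + 2*I) - 14*I)/(v^2 + v*(7 + 3*I) + 21*I)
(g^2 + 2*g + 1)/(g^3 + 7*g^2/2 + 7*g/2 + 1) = 2*(g + 1)/(2*g^2 + 5*g + 2)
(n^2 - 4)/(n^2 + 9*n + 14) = (n - 2)/(n + 7)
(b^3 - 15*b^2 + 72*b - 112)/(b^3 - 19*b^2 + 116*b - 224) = (b - 4)/(b - 8)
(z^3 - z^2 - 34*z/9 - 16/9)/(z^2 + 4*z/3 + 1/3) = (9*z^2 - 18*z - 16)/(3*(3*z + 1))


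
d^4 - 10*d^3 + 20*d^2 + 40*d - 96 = (d - 6)*(d - 4)*(d - 2)*(d + 2)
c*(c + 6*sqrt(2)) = c^2 + 6*sqrt(2)*c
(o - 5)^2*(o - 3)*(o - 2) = o^4 - 15*o^3 + 81*o^2 - 185*o + 150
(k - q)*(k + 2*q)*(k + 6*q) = k^3 + 7*k^2*q + 4*k*q^2 - 12*q^3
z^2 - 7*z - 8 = (z - 8)*(z + 1)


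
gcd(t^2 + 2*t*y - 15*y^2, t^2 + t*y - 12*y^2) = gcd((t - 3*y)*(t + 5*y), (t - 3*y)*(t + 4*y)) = -t + 3*y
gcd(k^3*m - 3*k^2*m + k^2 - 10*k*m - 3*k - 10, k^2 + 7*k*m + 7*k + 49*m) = 1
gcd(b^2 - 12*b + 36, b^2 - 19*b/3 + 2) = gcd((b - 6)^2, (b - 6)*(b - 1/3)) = b - 6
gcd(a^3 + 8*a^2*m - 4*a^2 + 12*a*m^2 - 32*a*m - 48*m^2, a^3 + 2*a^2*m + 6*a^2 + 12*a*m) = a + 2*m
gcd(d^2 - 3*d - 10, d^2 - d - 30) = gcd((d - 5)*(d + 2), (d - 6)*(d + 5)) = 1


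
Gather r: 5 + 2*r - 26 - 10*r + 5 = -8*r - 16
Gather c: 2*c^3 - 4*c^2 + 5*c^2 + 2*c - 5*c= 2*c^3 + c^2 - 3*c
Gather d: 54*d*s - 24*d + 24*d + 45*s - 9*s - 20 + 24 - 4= 54*d*s + 36*s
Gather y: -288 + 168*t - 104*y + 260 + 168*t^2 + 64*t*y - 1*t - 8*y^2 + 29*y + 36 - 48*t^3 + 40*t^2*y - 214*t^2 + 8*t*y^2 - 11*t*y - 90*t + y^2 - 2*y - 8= -48*t^3 - 46*t^2 + 77*t + y^2*(8*t - 7) + y*(40*t^2 + 53*t - 77)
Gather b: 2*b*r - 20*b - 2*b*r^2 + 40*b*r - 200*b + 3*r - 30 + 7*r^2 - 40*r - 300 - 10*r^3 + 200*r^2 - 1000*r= b*(-2*r^2 + 42*r - 220) - 10*r^3 + 207*r^2 - 1037*r - 330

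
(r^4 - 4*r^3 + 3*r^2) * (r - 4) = r^5 - 8*r^4 + 19*r^3 - 12*r^2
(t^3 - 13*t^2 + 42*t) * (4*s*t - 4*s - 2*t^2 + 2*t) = 4*s*t^4 - 56*s*t^3 + 220*s*t^2 - 168*s*t - 2*t^5 + 28*t^4 - 110*t^3 + 84*t^2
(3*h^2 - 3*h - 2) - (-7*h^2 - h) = 10*h^2 - 2*h - 2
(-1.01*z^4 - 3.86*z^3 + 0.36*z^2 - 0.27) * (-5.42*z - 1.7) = 5.4742*z^5 + 22.6382*z^4 + 4.6108*z^3 - 0.612*z^2 + 1.4634*z + 0.459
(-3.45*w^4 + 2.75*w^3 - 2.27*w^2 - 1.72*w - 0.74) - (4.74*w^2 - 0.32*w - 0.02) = -3.45*w^4 + 2.75*w^3 - 7.01*w^2 - 1.4*w - 0.72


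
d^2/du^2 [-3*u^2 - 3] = -6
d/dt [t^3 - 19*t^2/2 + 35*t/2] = 3*t^2 - 19*t + 35/2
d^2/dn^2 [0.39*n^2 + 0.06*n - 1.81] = 0.780000000000000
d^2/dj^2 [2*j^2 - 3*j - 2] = 4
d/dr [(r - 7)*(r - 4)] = 2*r - 11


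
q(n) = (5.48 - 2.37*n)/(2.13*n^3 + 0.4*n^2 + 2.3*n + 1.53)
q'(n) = (5.48 - 2.37*n)*(-6.39*n^2 - 0.8*n - 2.3)/(2.13*n^3 + 0.4*n^2 + 2.3*n + 1.53)^2 - 2.37/(2.13*n^3 + 0.4*n^2 + 2.3*n + 1.53) = (10.0962*n^3 - 34.0692*n^2 - 4.384*n - 16.2301)/(4.5369*n^6 + 1.704*n^5 + 9.958*n^4 + 8.3578*n^3 + 6.514*n^2 + 7.038*n + 2.3409)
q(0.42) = 1.65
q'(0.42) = -3.14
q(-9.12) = -0.02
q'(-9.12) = -0.00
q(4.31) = -0.02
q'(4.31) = 0.00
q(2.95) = -0.02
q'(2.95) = -0.02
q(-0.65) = -18.43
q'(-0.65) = -210.49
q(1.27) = 0.26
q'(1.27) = -0.63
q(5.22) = -0.02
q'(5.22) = 0.00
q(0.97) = 0.52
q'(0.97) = -1.17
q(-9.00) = -0.02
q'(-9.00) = -0.00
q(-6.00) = -0.04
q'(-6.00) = -0.02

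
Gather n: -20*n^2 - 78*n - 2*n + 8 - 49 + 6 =-20*n^2 - 80*n - 35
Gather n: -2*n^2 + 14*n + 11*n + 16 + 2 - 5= -2*n^2 + 25*n + 13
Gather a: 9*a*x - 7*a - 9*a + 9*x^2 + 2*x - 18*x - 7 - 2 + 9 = a*(9*x - 16) + 9*x^2 - 16*x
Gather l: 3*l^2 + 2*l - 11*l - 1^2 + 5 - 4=3*l^2 - 9*l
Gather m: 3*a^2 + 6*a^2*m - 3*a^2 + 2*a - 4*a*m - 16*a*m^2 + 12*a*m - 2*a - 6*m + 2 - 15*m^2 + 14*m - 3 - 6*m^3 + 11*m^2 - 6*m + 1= -6*m^3 + m^2*(-16*a - 4) + m*(6*a^2 + 8*a + 2)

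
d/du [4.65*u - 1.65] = 4.65000000000000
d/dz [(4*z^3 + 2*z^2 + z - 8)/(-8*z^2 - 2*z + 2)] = (-16*z^4 - 8*z^3 + 14*z^2 - 60*z - 7)/(2*(16*z^4 + 8*z^3 - 7*z^2 - 2*z + 1))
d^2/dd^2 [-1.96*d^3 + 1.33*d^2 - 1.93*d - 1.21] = 2.66 - 11.76*d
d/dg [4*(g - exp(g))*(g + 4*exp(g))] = 12*g*exp(g) + 8*g - 32*exp(2*g) + 12*exp(g)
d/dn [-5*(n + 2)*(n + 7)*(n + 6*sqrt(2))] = -15*n^2 - 90*n - 60*sqrt(2)*n - 270*sqrt(2) - 70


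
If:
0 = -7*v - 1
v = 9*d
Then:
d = -1/63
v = -1/7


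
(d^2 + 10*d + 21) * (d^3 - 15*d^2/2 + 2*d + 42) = d^5 + 5*d^4/2 - 52*d^3 - 191*d^2/2 + 462*d + 882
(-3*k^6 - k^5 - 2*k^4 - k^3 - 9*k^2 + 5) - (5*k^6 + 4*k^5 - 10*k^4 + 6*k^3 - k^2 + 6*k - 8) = -8*k^6 - 5*k^5 + 8*k^4 - 7*k^3 - 8*k^2 - 6*k + 13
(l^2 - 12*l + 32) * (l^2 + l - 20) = l^4 - 11*l^3 + 272*l - 640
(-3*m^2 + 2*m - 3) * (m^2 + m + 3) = -3*m^4 - m^3 - 10*m^2 + 3*m - 9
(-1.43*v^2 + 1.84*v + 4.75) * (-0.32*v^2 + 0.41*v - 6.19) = 0.4576*v^4 - 1.1751*v^3 + 8.0861*v^2 - 9.4421*v - 29.4025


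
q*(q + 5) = q^2 + 5*q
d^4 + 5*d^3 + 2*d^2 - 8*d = d*(d - 1)*(d + 2)*(d + 4)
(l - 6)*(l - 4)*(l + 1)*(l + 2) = l^4 - 7*l^3 - 4*l^2 + 52*l + 48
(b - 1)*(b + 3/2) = b^2 + b/2 - 3/2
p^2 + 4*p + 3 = (p + 1)*(p + 3)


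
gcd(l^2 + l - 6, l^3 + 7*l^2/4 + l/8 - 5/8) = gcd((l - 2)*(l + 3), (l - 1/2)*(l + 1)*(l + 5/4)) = 1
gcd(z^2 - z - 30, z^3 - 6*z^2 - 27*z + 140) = z + 5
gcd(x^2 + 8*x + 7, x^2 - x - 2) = x + 1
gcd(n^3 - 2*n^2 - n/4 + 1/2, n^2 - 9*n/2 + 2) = n - 1/2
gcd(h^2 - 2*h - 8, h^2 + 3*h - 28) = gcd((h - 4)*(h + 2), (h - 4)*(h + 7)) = h - 4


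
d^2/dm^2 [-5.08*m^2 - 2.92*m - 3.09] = -10.1600000000000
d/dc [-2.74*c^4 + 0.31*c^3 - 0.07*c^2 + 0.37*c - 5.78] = -10.96*c^3 + 0.93*c^2 - 0.14*c + 0.37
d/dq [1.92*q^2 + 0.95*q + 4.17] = 3.84*q + 0.95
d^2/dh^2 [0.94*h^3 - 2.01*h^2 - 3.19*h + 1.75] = 5.64*h - 4.02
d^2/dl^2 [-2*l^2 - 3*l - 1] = -4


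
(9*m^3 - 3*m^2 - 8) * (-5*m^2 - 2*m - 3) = -45*m^5 - 3*m^4 - 21*m^3 + 49*m^2 + 16*m + 24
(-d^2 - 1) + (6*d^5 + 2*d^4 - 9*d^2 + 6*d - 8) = 6*d^5 + 2*d^4 - 10*d^2 + 6*d - 9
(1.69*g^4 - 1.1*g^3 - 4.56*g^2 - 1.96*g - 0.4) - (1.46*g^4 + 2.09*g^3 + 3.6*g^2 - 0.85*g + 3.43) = 0.23*g^4 - 3.19*g^3 - 8.16*g^2 - 1.11*g - 3.83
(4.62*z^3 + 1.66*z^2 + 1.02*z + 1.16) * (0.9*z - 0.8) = 4.158*z^4 - 2.202*z^3 - 0.41*z^2 + 0.228*z - 0.928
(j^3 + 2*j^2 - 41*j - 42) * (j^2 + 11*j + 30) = j^5 + 13*j^4 + 11*j^3 - 433*j^2 - 1692*j - 1260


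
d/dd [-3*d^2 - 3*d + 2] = -6*d - 3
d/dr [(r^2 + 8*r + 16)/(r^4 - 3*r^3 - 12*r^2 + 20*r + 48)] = (-2*r^4 - 17*r^3 + 18*r^2 + 224*r + 32)/(r^7 - 8*r^6 + r^5 + 110*r^4 - 100*r^3 - 568*r^2 + 384*r + 1152)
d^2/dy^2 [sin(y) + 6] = -sin(y)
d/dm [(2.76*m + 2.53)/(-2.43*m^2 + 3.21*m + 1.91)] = (6.7068*m^2 + 12.2958*m - 2.8497)/(5.9049*m^4 - 15.6006*m^3 + 1.0215*m^2 + 12.2622*m + 3.6481)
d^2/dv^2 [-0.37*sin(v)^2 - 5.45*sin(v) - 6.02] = 5.45*sin(v) - 0.74*cos(2*v)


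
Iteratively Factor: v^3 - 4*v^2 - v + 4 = (v - 1)*(v^2 - 3*v - 4) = (v - 1)*(v + 1)*(v - 4)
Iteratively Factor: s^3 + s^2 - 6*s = (s)*(s^2 + s - 6) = s*(s + 3)*(s - 2)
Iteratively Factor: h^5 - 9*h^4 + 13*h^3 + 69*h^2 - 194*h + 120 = (h - 5)*(h^4 - 4*h^3 - 7*h^2 + 34*h - 24) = (h - 5)*(h - 4)*(h^3 - 7*h + 6) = (h - 5)*(h - 4)*(h + 3)*(h^2 - 3*h + 2) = (h - 5)*(h - 4)*(h - 2)*(h + 3)*(h - 1)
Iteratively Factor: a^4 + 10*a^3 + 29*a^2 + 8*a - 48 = (a + 3)*(a^3 + 7*a^2 + 8*a - 16) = (a - 1)*(a + 3)*(a^2 + 8*a + 16) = (a - 1)*(a + 3)*(a + 4)*(a + 4)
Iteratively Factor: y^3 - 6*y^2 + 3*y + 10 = (y - 5)*(y^2 - y - 2) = (y - 5)*(y - 2)*(y + 1)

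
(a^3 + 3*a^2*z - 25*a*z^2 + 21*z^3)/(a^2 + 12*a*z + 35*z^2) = (a^2 - 4*a*z + 3*z^2)/(a + 5*z)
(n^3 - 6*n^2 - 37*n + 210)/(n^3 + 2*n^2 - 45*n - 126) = (n - 5)/(n + 3)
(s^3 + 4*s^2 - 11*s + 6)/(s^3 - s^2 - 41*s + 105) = (s^3 + 4*s^2 - 11*s + 6)/(s^3 - s^2 - 41*s + 105)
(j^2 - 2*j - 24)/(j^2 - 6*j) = (j + 4)/j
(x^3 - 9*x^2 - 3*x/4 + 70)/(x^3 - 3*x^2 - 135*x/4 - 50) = (2*x - 7)/(2*x + 5)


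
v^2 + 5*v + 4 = (v + 1)*(v + 4)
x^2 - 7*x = x*(x - 7)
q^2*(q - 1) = q^3 - q^2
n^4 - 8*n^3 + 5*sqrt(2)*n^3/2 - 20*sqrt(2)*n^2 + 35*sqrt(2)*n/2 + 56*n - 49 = (n - 7)*(n - 1)*(n - sqrt(2))*(n + 7*sqrt(2)/2)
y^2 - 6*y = y*(y - 6)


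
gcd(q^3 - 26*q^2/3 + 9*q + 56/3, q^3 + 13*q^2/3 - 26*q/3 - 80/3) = q - 8/3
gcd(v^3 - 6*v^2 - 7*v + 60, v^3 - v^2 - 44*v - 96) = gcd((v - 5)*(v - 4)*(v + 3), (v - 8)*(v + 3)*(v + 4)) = v + 3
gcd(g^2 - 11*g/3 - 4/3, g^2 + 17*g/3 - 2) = 1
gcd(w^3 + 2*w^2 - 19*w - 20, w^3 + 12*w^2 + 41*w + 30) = w^2 + 6*w + 5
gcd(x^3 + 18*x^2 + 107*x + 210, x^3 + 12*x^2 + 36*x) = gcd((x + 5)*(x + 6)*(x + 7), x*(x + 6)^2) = x + 6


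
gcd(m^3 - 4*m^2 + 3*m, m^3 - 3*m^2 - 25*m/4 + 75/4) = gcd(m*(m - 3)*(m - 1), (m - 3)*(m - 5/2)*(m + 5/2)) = m - 3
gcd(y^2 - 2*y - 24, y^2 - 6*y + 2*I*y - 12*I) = y - 6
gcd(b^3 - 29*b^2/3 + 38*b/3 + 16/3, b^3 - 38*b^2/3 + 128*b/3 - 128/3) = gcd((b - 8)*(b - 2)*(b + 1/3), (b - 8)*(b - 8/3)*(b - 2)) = b^2 - 10*b + 16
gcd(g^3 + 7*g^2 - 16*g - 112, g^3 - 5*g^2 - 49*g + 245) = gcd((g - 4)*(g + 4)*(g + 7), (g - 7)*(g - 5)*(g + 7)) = g + 7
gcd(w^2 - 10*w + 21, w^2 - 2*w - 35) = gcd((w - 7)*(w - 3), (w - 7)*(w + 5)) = w - 7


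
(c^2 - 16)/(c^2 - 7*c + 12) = (c + 4)/(c - 3)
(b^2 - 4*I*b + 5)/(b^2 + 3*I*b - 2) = (b - 5*I)/(b + 2*I)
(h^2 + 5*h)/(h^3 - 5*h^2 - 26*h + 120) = h/(h^2 - 10*h + 24)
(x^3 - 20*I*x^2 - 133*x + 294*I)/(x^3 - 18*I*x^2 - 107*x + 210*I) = (x - 7*I)/(x - 5*I)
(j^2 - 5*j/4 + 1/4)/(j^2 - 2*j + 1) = (j - 1/4)/(j - 1)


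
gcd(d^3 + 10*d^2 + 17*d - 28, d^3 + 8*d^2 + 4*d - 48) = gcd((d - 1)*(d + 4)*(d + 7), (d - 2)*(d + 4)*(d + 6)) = d + 4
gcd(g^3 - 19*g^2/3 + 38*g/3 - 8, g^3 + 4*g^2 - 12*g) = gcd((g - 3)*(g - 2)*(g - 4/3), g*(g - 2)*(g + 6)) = g - 2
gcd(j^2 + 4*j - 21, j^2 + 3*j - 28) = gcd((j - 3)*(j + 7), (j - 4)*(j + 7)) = j + 7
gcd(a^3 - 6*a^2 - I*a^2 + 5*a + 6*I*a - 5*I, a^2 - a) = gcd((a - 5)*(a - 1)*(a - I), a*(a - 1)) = a - 1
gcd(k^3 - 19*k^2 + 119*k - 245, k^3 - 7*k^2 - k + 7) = k - 7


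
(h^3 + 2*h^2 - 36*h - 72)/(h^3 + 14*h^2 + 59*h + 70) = (h^2 - 36)/(h^2 + 12*h + 35)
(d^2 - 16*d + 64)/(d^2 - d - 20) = (-d^2 + 16*d - 64)/(-d^2 + d + 20)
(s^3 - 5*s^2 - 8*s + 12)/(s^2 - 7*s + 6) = s + 2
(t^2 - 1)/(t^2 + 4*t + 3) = (t - 1)/(t + 3)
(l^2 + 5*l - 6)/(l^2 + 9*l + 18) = (l - 1)/(l + 3)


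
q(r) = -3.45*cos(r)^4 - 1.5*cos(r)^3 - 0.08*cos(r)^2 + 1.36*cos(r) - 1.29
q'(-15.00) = 3.21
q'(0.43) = 5.36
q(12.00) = -2.85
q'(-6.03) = 3.89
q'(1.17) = 0.19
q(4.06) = -2.28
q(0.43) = -3.60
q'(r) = 13.8*sin(r)*cos(r)^3 + 4.5*sin(r)*cos(r)^2 + 0.16*sin(r)*cos(r) - 1.36*sin(r)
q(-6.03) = -4.44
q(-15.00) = -2.86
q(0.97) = -1.17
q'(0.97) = 2.20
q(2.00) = -1.87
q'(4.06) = 2.29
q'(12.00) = -5.51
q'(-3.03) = 1.18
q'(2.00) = -1.49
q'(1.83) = -1.29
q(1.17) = -0.94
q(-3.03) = -4.61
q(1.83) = -1.63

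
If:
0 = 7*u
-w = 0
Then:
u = 0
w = 0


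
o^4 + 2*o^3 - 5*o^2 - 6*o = o*(o - 2)*(o + 1)*(o + 3)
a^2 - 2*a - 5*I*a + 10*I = (a - 2)*(a - 5*I)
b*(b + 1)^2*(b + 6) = b^4 + 8*b^3 + 13*b^2 + 6*b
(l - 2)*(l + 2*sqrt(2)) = l^2 - 2*l + 2*sqrt(2)*l - 4*sqrt(2)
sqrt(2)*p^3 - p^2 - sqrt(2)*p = p*(p - sqrt(2))*(sqrt(2)*p + 1)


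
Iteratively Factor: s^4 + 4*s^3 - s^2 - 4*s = (s + 4)*(s^3 - s) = s*(s + 4)*(s^2 - 1) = s*(s - 1)*(s + 4)*(s + 1)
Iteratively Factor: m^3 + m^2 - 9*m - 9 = (m + 1)*(m^2 - 9) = (m - 3)*(m + 1)*(m + 3)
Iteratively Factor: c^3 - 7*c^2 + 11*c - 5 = (c - 5)*(c^2 - 2*c + 1) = (c - 5)*(c - 1)*(c - 1)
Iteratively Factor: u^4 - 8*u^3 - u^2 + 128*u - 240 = (u - 5)*(u^3 - 3*u^2 - 16*u + 48) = (u - 5)*(u + 4)*(u^2 - 7*u + 12) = (u - 5)*(u - 3)*(u + 4)*(u - 4)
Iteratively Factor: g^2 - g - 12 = (g + 3)*(g - 4)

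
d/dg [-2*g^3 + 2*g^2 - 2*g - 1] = -6*g^2 + 4*g - 2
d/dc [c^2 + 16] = 2*c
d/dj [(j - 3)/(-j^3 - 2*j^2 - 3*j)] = (-j*(j^2 + 2*j + 3) + (j - 3)*(3*j^2 + 4*j + 3))/(j^2*(j^2 + 2*j + 3)^2)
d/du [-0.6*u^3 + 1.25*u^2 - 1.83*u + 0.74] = -1.8*u^2 + 2.5*u - 1.83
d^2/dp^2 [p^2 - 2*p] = 2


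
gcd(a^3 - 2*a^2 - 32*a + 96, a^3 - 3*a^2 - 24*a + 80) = a^2 - 8*a + 16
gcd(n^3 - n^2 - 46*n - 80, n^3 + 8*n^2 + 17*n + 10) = n^2 + 7*n + 10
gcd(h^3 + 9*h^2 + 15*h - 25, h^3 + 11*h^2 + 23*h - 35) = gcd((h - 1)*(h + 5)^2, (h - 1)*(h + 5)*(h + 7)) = h^2 + 4*h - 5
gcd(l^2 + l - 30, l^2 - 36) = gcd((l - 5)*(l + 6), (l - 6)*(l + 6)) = l + 6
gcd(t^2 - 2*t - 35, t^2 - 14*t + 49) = t - 7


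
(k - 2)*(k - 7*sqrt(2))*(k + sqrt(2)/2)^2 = k^4 - 6*sqrt(2)*k^3 - 2*k^3 - 27*k^2/2 + 12*sqrt(2)*k^2 - 7*sqrt(2)*k/2 + 27*k + 7*sqrt(2)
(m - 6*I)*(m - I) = m^2 - 7*I*m - 6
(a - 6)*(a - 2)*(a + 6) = a^3 - 2*a^2 - 36*a + 72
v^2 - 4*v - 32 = (v - 8)*(v + 4)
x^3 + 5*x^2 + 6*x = x*(x + 2)*(x + 3)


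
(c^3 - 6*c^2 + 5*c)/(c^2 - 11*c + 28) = c*(c^2 - 6*c + 5)/(c^2 - 11*c + 28)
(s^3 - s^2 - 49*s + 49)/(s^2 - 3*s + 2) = (s^2 - 49)/(s - 2)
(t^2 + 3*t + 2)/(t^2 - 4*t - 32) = (t^2 + 3*t + 2)/(t^2 - 4*t - 32)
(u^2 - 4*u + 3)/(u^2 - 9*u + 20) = (u^2 - 4*u + 3)/(u^2 - 9*u + 20)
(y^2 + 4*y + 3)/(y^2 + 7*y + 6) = (y + 3)/(y + 6)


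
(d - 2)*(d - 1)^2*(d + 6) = d^4 + 2*d^3 - 19*d^2 + 28*d - 12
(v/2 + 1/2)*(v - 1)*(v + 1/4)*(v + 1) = v^4/2 + 5*v^3/8 - 3*v^2/8 - 5*v/8 - 1/8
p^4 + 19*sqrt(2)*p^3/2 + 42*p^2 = p^2*(p + 7*sqrt(2)/2)*(p + 6*sqrt(2))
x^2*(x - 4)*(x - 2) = x^4 - 6*x^3 + 8*x^2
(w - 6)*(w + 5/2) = w^2 - 7*w/2 - 15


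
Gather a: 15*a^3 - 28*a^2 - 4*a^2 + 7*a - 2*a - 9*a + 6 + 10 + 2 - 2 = 15*a^3 - 32*a^2 - 4*a + 16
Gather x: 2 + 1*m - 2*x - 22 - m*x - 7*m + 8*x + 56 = -6*m + x*(6 - m) + 36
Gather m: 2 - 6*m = 2 - 6*m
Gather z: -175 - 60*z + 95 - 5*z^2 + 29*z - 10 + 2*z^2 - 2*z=-3*z^2 - 33*z - 90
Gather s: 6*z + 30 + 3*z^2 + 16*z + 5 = 3*z^2 + 22*z + 35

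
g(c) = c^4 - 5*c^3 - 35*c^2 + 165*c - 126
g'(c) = 4*c^3 - 15*c^2 - 70*c + 165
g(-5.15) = -517.64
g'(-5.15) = -418.70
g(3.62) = -52.82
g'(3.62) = -95.21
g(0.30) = -79.78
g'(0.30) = 142.76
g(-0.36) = -189.69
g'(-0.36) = 188.07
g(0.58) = -42.94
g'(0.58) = 120.13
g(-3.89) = -774.17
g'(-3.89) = -25.14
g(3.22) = -17.02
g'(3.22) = -82.38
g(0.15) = -102.05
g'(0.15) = 154.18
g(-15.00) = 57024.00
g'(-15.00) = -15660.00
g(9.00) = 1440.00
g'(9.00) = 1236.00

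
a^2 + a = a*(a + 1)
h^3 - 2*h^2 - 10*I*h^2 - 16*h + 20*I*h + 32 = (h - 2)*(h - 8*I)*(h - 2*I)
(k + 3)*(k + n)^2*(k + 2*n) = k^4 + 4*k^3*n + 3*k^3 + 5*k^2*n^2 + 12*k^2*n + 2*k*n^3 + 15*k*n^2 + 6*n^3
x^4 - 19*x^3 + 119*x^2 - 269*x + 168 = (x - 8)*(x - 7)*(x - 3)*(x - 1)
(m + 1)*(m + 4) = m^2 + 5*m + 4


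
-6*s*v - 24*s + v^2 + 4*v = (-6*s + v)*(v + 4)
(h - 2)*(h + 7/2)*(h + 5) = h^3 + 13*h^2/2 + h/2 - 35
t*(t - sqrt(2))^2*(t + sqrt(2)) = t^4 - sqrt(2)*t^3 - 2*t^2 + 2*sqrt(2)*t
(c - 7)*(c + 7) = c^2 - 49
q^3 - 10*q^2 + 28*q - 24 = (q - 6)*(q - 2)^2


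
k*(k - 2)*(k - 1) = k^3 - 3*k^2 + 2*k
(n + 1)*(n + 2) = n^2 + 3*n + 2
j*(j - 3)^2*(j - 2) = j^4 - 8*j^3 + 21*j^2 - 18*j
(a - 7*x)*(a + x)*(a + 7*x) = a^3 + a^2*x - 49*a*x^2 - 49*x^3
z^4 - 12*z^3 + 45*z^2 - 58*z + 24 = (z - 6)*(z - 4)*(z - 1)^2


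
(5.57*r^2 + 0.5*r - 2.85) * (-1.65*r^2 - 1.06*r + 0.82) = -9.1905*r^4 - 6.7292*r^3 + 8.7399*r^2 + 3.431*r - 2.337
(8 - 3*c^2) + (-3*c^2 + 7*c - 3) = -6*c^2 + 7*c + 5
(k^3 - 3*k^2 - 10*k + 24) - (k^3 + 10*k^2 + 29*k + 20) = -13*k^2 - 39*k + 4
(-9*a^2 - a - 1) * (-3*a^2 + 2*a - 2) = 27*a^4 - 15*a^3 + 19*a^2 + 2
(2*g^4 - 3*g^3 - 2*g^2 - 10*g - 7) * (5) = 10*g^4 - 15*g^3 - 10*g^2 - 50*g - 35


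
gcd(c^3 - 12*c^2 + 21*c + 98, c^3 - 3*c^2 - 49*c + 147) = c - 7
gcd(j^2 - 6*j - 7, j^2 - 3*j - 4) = j + 1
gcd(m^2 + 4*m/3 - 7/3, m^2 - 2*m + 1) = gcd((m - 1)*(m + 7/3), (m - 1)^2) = m - 1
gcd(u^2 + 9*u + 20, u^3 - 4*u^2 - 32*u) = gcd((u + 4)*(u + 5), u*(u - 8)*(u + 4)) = u + 4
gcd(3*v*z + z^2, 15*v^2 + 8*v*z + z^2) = 3*v + z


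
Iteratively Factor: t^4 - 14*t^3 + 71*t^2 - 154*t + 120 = (t - 4)*(t^3 - 10*t^2 + 31*t - 30) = (t - 5)*(t - 4)*(t^2 - 5*t + 6) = (t - 5)*(t - 4)*(t - 3)*(t - 2)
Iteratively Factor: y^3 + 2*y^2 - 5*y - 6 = (y + 3)*(y^2 - y - 2) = (y + 1)*(y + 3)*(y - 2)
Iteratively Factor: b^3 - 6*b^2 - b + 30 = (b - 5)*(b^2 - b - 6) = (b - 5)*(b - 3)*(b + 2)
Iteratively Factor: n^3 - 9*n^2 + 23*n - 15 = (n - 5)*(n^2 - 4*n + 3) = (n - 5)*(n - 1)*(n - 3)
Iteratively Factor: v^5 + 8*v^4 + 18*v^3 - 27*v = (v + 3)*(v^4 + 5*v^3 + 3*v^2 - 9*v) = (v + 3)^2*(v^3 + 2*v^2 - 3*v) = (v + 3)^3*(v^2 - v) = v*(v + 3)^3*(v - 1)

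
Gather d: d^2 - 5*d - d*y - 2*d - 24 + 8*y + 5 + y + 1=d^2 + d*(-y - 7) + 9*y - 18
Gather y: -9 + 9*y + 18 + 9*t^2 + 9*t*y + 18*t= 9*t^2 + 18*t + y*(9*t + 9) + 9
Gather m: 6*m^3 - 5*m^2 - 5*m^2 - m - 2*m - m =6*m^3 - 10*m^2 - 4*m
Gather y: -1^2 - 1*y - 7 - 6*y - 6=-7*y - 14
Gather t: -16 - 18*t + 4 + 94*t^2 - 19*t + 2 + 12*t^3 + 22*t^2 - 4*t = 12*t^3 + 116*t^2 - 41*t - 10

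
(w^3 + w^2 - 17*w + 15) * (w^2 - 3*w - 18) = w^5 - 2*w^4 - 38*w^3 + 48*w^2 + 261*w - 270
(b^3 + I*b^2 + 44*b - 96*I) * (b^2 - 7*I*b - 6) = b^5 - 6*I*b^4 + 45*b^3 - 410*I*b^2 - 936*b + 576*I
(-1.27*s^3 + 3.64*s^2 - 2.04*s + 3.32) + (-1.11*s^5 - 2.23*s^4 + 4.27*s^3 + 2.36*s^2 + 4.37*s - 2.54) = -1.11*s^5 - 2.23*s^4 + 3.0*s^3 + 6.0*s^2 + 2.33*s + 0.78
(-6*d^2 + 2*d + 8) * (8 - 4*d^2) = 24*d^4 - 8*d^3 - 80*d^2 + 16*d + 64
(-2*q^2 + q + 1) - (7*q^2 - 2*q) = -9*q^2 + 3*q + 1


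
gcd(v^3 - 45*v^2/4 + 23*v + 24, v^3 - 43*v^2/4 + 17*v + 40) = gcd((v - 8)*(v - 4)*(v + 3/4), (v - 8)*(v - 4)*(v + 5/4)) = v^2 - 12*v + 32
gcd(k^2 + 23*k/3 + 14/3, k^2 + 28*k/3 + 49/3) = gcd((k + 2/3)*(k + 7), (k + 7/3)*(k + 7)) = k + 7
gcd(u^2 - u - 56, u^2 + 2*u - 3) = 1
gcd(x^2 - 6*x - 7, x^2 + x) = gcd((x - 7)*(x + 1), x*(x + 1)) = x + 1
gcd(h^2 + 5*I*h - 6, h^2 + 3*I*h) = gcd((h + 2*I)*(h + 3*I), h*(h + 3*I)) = h + 3*I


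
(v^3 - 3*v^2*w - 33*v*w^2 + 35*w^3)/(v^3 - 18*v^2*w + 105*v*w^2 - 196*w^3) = (v^2 + 4*v*w - 5*w^2)/(v^2 - 11*v*w + 28*w^2)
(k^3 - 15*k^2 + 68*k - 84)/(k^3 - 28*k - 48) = (k^2 - 9*k + 14)/(k^2 + 6*k + 8)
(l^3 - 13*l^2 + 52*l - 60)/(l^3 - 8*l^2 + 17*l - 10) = (l - 6)/(l - 1)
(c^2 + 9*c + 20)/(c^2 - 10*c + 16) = (c^2 + 9*c + 20)/(c^2 - 10*c + 16)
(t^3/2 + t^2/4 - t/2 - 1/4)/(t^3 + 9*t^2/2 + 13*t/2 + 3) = (2*t^2 - t - 1)/(2*(2*t^2 + 7*t + 6))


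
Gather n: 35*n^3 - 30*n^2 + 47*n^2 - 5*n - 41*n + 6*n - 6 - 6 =35*n^3 + 17*n^2 - 40*n - 12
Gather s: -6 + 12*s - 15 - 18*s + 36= 15 - 6*s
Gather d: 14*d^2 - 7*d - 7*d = 14*d^2 - 14*d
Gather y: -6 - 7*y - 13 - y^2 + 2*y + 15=-y^2 - 5*y - 4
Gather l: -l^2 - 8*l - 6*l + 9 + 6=-l^2 - 14*l + 15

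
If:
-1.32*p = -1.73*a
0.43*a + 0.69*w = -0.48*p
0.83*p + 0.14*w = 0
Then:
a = 0.00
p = 0.00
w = 0.00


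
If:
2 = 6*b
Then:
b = 1/3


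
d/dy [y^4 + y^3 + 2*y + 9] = 4*y^3 + 3*y^2 + 2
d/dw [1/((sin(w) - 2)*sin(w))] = 2*(1 - sin(w))*cos(w)/((sin(w) - 2)^2*sin(w)^2)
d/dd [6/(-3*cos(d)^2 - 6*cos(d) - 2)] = -36*(cos(d) + 1)*sin(d)/(3*cos(d)^2 + 6*cos(d) + 2)^2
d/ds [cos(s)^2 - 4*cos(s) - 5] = 2*(2 - cos(s))*sin(s)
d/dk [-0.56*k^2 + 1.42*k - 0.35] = 1.42 - 1.12*k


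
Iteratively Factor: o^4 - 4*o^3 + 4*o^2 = (o - 2)*(o^3 - 2*o^2) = o*(o - 2)*(o^2 - 2*o) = o^2*(o - 2)*(o - 2)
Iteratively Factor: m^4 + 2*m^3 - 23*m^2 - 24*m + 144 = (m + 4)*(m^3 - 2*m^2 - 15*m + 36) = (m + 4)^2*(m^2 - 6*m + 9) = (m - 3)*(m + 4)^2*(m - 3)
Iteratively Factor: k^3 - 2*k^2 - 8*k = (k)*(k^2 - 2*k - 8) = k*(k + 2)*(k - 4)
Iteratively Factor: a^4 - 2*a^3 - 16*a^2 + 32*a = (a)*(a^3 - 2*a^2 - 16*a + 32) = a*(a + 4)*(a^2 - 6*a + 8) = a*(a - 4)*(a + 4)*(a - 2)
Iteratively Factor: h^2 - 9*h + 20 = (h - 4)*(h - 5)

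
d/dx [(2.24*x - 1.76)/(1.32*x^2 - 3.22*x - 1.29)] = (-2.9568*x^2 + 4.6464*x - 8.5568)/(1.7424*x^4 - 8.5008*x^3 + 6.9628*x^2 + 8.3076*x + 1.6641)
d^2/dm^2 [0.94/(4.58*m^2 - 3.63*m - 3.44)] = (39.435632*m^2 - 31.255752*m - 0.94*(9.16*m - 3.63)*(18.32*m - 7.26) - 29.619776)/(-4.58*m^2 + 3.63*m + 3.44)^3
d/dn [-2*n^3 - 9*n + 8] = -6*n^2 - 9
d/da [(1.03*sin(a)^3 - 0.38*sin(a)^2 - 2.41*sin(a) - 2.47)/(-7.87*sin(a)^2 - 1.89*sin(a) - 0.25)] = -(8.1061*sin(a)^4 + 3.8934*sin(a)^3 + 19.021*sin(a)^2 + 38.6878*sin(a) + 4.0658)*cos(a)/(61.9369*sin(a)^4 + 29.7486*sin(a)^3 + 7.5071*sin(a)^2 + 0.945*sin(a) + 0.0625)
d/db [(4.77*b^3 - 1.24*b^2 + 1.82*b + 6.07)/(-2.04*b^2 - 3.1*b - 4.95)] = (-9.7308*b^4 - 29.574*b^3 - 63.2777*b^2 + 37.0416*b + 9.808)/(4.1616*b^4 + 12.648*b^3 + 29.806*b^2 + 30.69*b + 24.5025)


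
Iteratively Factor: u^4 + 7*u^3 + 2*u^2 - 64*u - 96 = (u + 4)*(u^3 + 3*u^2 - 10*u - 24) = (u + 4)^2*(u^2 - u - 6) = (u + 2)*(u + 4)^2*(u - 3)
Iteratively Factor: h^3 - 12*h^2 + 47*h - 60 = (h - 4)*(h^2 - 8*h + 15) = (h - 5)*(h - 4)*(h - 3)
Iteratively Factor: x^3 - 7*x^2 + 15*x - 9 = (x - 3)*(x^2 - 4*x + 3) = (x - 3)*(x - 1)*(x - 3)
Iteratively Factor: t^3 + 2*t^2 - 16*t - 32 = (t + 2)*(t^2 - 16) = (t + 2)*(t + 4)*(t - 4)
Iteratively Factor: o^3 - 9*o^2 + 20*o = (o)*(o^2 - 9*o + 20) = o*(o - 5)*(o - 4)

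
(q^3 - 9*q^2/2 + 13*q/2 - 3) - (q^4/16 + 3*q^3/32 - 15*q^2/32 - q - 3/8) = -q^4/16 + 29*q^3/32 - 129*q^2/32 + 15*q/2 - 21/8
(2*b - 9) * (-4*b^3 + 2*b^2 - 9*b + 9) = -8*b^4 + 40*b^3 - 36*b^2 + 99*b - 81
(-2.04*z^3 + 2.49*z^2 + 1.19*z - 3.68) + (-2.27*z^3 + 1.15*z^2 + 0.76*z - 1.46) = -4.31*z^3 + 3.64*z^2 + 1.95*z - 5.14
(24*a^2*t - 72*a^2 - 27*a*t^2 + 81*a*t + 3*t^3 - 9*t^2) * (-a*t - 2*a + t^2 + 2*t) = -24*a^3*t^2 + 24*a^3*t + 144*a^3 + 51*a^2*t^3 - 51*a^2*t^2 - 306*a^2*t - 30*a*t^4 + 30*a*t^3 + 180*a*t^2 + 3*t^5 - 3*t^4 - 18*t^3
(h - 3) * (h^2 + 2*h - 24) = h^3 - h^2 - 30*h + 72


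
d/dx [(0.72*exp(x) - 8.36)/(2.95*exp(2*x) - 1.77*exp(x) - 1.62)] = (-2.124*exp(2*x) + 49.324*exp(x) - 15.9636)*exp(x)/(8.7025*exp(4*x) - 10.443*exp(3*x) - 6.4251*exp(2*x) + 5.7348*exp(x) + 2.6244)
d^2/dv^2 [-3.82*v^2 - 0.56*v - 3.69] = -7.64000000000000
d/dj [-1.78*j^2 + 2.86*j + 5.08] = 2.86 - 3.56*j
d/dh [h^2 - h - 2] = 2*h - 1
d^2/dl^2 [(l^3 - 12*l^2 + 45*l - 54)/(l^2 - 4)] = 2*(49*l^3 - 306*l^2 + 588*l - 408)/(l^6 - 12*l^4 + 48*l^2 - 64)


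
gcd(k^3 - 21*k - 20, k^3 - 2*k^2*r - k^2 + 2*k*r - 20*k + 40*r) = k^2 - k - 20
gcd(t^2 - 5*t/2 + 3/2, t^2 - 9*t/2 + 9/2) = t - 3/2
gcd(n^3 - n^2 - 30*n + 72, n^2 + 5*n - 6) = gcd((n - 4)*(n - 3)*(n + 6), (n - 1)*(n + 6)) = n + 6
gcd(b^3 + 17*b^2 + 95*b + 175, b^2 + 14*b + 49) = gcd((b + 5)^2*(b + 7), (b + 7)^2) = b + 7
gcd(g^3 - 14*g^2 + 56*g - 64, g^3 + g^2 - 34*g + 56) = g^2 - 6*g + 8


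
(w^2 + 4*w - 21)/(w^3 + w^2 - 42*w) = (w - 3)/(w*(w - 6))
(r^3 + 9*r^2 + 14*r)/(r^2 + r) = (r^2 + 9*r + 14)/(r + 1)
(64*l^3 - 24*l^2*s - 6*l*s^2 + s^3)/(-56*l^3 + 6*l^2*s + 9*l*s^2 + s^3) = (-8*l + s)/(7*l + s)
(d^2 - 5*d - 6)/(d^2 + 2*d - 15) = (d^2 - 5*d - 6)/(d^2 + 2*d - 15)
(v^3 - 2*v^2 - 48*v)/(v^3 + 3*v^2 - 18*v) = (v - 8)/(v - 3)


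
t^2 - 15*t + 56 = (t - 8)*(t - 7)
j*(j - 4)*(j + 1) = j^3 - 3*j^2 - 4*j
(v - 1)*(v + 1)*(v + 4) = v^3 + 4*v^2 - v - 4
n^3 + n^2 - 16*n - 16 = (n - 4)*(n + 1)*(n + 4)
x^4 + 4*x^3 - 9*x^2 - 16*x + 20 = (x - 2)*(x - 1)*(x + 2)*(x + 5)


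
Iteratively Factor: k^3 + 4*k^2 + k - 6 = (k + 3)*(k^2 + k - 2) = (k - 1)*(k + 3)*(k + 2)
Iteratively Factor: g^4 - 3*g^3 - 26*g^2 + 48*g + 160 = (g - 4)*(g^3 + g^2 - 22*g - 40) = (g - 4)*(g + 4)*(g^2 - 3*g - 10) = (g - 5)*(g - 4)*(g + 4)*(g + 2)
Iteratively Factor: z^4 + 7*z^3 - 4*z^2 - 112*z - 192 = (z + 3)*(z^3 + 4*z^2 - 16*z - 64) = (z + 3)*(z + 4)*(z^2 - 16) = (z - 4)*(z + 3)*(z + 4)*(z + 4)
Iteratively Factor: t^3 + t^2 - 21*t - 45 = (t + 3)*(t^2 - 2*t - 15) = (t + 3)^2*(t - 5)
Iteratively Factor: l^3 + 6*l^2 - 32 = (l + 4)*(l^2 + 2*l - 8) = (l + 4)^2*(l - 2)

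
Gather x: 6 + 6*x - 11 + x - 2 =7*x - 7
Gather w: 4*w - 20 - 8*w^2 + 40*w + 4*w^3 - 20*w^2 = 4*w^3 - 28*w^2 + 44*w - 20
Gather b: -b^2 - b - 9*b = -b^2 - 10*b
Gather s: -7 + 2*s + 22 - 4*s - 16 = -2*s - 1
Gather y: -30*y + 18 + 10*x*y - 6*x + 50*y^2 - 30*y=-6*x + 50*y^2 + y*(10*x - 60) + 18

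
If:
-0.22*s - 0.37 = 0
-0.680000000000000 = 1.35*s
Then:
No Solution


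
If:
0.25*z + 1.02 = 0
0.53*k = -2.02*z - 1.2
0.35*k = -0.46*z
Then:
No Solution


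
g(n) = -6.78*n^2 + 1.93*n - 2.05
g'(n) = 1.93 - 13.56*n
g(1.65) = -17.32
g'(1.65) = -20.44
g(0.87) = -5.50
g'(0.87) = -9.87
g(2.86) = -51.99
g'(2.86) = -36.85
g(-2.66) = -55.16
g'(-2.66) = 38.00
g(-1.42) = -18.46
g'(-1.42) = 21.19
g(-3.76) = -105.16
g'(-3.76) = 52.92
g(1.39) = -12.47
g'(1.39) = -16.92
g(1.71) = -18.58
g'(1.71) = -21.26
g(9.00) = -533.86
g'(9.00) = -120.11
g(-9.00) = -568.60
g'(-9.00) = 123.97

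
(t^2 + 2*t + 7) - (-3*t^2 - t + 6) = 4*t^2 + 3*t + 1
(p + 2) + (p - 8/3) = 2*p - 2/3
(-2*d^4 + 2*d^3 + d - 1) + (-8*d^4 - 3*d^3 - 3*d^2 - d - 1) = -10*d^4 - d^3 - 3*d^2 - 2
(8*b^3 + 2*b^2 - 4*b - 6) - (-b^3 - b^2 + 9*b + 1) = 9*b^3 + 3*b^2 - 13*b - 7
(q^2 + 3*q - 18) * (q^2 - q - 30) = q^4 + 2*q^3 - 51*q^2 - 72*q + 540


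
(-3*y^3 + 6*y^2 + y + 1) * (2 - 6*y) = 18*y^4 - 42*y^3 + 6*y^2 - 4*y + 2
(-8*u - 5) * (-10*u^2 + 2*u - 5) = 80*u^3 + 34*u^2 + 30*u + 25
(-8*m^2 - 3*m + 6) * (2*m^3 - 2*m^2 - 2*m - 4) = -16*m^5 + 10*m^4 + 34*m^3 + 26*m^2 - 24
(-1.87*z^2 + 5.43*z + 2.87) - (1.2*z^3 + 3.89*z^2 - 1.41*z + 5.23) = -1.2*z^3 - 5.76*z^2 + 6.84*z - 2.36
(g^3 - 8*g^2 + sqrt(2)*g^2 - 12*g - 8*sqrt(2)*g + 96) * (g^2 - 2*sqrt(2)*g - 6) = g^5 - 8*g^4 - sqrt(2)*g^4 - 22*g^3 + 8*sqrt(2)*g^3 + 18*sqrt(2)*g^2 + 176*g^2 - 144*sqrt(2)*g + 72*g - 576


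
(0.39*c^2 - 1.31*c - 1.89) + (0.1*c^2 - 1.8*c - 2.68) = 0.49*c^2 - 3.11*c - 4.57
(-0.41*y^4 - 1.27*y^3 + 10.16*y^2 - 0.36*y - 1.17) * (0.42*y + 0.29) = -0.1722*y^5 - 0.6523*y^4 + 3.8989*y^3 + 2.7952*y^2 - 0.5958*y - 0.3393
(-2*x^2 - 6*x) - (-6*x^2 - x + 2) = 4*x^2 - 5*x - 2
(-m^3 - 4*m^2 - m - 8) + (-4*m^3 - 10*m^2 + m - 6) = -5*m^3 - 14*m^2 - 14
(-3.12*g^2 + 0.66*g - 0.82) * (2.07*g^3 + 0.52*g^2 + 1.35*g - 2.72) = -6.4584*g^5 - 0.2562*g^4 - 5.5662*g^3 + 8.951*g^2 - 2.9022*g + 2.2304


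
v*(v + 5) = v^2 + 5*v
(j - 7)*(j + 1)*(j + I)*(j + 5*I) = j^4 - 6*j^3 + 6*I*j^3 - 12*j^2 - 36*I*j^2 + 30*j - 42*I*j + 35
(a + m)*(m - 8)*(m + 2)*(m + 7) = a*m^3 + a*m^2 - 58*a*m - 112*a + m^4 + m^3 - 58*m^2 - 112*m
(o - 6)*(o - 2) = o^2 - 8*o + 12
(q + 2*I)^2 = q^2 + 4*I*q - 4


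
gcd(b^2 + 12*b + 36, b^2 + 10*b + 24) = b + 6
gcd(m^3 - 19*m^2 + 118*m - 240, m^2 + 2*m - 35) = m - 5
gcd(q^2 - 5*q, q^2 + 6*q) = q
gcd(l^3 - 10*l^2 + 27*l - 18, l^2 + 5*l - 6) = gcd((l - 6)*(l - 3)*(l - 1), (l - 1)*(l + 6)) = l - 1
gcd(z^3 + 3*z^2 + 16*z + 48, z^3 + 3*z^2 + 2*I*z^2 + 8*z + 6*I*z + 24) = z^2 + z*(3 + 4*I) + 12*I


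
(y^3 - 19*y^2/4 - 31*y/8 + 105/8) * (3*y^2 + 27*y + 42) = 3*y^5 + 51*y^4/4 - 783*y^3/8 - 1059*y^2/4 + 1533*y/8 + 2205/4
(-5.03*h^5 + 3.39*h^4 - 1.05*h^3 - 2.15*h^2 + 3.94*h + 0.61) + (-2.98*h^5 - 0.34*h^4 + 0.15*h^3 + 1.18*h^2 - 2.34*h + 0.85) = -8.01*h^5 + 3.05*h^4 - 0.9*h^3 - 0.97*h^2 + 1.6*h + 1.46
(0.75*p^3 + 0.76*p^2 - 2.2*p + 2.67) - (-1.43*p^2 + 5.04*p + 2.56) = 0.75*p^3 + 2.19*p^2 - 7.24*p + 0.11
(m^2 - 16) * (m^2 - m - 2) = m^4 - m^3 - 18*m^2 + 16*m + 32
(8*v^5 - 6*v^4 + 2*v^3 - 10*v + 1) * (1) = 8*v^5 - 6*v^4 + 2*v^3 - 10*v + 1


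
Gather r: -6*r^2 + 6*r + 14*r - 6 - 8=-6*r^2 + 20*r - 14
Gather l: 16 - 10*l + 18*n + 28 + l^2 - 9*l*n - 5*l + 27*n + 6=l^2 + l*(-9*n - 15) + 45*n + 50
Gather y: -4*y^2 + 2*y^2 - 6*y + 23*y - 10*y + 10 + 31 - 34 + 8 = -2*y^2 + 7*y + 15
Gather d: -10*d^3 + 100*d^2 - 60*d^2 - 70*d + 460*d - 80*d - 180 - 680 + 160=-10*d^3 + 40*d^2 + 310*d - 700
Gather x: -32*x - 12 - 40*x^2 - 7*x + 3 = -40*x^2 - 39*x - 9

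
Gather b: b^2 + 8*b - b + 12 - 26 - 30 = b^2 + 7*b - 44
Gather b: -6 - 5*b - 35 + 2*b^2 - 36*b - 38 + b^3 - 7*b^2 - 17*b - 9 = b^3 - 5*b^2 - 58*b - 88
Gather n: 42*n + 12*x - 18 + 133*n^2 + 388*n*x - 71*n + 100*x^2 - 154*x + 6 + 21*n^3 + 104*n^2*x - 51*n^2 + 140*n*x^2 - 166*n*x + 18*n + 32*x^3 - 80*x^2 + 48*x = 21*n^3 + n^2*(104*x + 82) + n*(140*x^2 + 222*x - 11) + 32*x^3 + 20*x^2 - 94*x - 12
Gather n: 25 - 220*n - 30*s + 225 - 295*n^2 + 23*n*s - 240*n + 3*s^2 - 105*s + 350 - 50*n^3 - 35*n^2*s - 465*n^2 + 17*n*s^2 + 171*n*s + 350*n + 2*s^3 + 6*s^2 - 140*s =-50*n^3 + n^2*(-35*s - 760) + n*(17*s^2 + 194*s - 110) + 2*s^3 + 9*s^2 - 275*s + 600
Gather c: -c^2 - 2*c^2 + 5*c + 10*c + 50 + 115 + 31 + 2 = -3*c^2 + 15*c + 198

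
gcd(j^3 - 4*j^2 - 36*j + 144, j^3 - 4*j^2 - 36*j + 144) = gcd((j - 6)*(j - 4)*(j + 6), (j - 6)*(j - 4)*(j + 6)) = j^3 - 4*j^2 - 36*j + 144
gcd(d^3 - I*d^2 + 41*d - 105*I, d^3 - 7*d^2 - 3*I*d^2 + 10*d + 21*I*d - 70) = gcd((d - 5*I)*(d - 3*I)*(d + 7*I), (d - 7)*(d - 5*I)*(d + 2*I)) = d - 5*I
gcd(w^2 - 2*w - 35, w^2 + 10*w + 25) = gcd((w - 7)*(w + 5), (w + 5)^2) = w + 5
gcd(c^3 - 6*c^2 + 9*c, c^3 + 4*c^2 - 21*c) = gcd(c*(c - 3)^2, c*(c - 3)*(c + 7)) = c^2 - 3*c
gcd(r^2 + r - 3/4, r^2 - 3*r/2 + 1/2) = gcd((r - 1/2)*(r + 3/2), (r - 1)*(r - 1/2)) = r - 1/2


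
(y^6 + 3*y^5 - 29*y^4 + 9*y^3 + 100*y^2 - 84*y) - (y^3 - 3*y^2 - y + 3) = y^6 + 3*y^5 - 29*y^4 + 8*y^3 + 103*y^2 - 83*y - 3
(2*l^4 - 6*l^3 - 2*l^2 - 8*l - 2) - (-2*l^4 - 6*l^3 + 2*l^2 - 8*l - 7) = 4*l^4 - 4*l^2 + 5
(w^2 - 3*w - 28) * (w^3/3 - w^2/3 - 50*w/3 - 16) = w^5/3 - 4*w^4/3 - 25*w^3 + 130*w^2/3 + 1544*w/3 + 448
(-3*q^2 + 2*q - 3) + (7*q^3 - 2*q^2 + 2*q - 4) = 7*q^3 - 5*q^2 + 4*q - 7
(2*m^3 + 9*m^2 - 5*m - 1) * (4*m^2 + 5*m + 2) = 8*m^5 + 46*m^4 + 29*m^3 - 11*m^2 - 15*m - 2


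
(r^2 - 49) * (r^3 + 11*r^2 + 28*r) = r^5 + 11*r^4 - 21*r^3 - 539*r^2 - 1372*r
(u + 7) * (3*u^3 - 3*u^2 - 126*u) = 3*u^4 + 18*u^3 - 147*u^2 - 882*u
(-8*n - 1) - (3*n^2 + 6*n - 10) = -3*n^2 - 14*n + 9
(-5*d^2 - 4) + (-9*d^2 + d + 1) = -14*d^2 + d - 3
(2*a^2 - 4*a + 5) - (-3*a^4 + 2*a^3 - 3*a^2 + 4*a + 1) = 3*a^4 - 2*a^3 + 5*a^2 - 8*a + 4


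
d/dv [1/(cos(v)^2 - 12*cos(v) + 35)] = 2*(cos(v) - 6)*sin(v)/(cos(v)^2 - 12*cos(v) + 35)^2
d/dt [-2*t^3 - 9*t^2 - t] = -6*t^2 - 18*t - 1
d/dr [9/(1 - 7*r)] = 63/(7*r - 1)^2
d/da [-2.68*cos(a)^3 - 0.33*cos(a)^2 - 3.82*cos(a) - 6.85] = (8.04*cos(a)^2 + 0.66*cos(a) + 3.82)*sin(a)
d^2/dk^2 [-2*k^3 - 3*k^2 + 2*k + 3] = -12*k - 6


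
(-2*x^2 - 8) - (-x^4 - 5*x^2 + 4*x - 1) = x^4 + 3*x^2 - 4*x - 7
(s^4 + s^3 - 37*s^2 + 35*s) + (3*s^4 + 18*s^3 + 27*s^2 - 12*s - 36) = 4*s^4 + 19*s^3 - 10*s^2 + 23*s - 36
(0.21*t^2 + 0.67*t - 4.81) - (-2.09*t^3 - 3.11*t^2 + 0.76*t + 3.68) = 2.09*t^3 + 3.32*t^2 - 0.09*t - 8.49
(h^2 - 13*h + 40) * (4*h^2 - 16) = 4*h^4 - 52*h^3 + 144*h^2 + 208*h - 640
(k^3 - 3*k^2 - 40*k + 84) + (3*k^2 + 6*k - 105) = k^3 - 34*k - 21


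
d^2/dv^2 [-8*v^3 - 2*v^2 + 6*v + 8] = -48*v - 4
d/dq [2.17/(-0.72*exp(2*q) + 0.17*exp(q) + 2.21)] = (3.1248*exp(q) - 0.3689)*exp(q)/(-0.72*exp(2*q) + 0.17*exp(q) + 2.21)^2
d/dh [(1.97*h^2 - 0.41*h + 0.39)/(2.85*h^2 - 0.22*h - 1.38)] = (0.7351*h^2 - 7.6602*h + 0.6516)/(8.1225*h^4 - 1.254*h^3 - 7.8176*h^2 + 0.6072*h + 1.9044)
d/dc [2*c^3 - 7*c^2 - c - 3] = 6*c^2 - 14*c - 1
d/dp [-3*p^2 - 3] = -6*p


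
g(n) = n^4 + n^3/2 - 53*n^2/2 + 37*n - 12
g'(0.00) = 37.00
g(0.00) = -12.00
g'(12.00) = 6529.00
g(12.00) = 18216.00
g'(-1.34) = 101.09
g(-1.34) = -107.14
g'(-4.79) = -114.32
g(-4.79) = -325.77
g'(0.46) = 13.33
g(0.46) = -0.49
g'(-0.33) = 54.51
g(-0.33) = -27.10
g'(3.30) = 22.18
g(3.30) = -41.92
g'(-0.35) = 55.56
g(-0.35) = -28.20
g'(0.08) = 32.77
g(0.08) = -9.21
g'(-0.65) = 70.99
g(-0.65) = -47.21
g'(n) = 4*n^3 + 3*n^2/2 - 53*n + 37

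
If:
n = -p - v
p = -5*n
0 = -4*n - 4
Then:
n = -1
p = 5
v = -4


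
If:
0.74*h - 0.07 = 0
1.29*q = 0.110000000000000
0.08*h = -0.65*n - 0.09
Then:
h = 0.09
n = -0.15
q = 0.09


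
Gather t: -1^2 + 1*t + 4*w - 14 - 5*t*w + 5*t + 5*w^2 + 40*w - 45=t*(6 - 5*w) + 5*w^2 + 44*w - 60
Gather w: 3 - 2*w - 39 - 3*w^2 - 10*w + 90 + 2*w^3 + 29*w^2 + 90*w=2*w^3 + 26*w^2 + 78*w + 54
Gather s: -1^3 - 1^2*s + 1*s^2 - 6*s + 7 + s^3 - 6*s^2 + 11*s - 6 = s^3 - 5*s^2 + 4*s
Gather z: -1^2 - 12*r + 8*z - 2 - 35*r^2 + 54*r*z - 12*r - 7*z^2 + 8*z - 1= -35*r^2 - 24*r - 7*z^2 + z*(54*r + 16) - 4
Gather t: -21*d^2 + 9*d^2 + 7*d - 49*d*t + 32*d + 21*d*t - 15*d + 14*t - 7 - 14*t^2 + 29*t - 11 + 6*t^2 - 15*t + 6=-12*d^2 + 24*d - 8*t^2 + t*(28 - 28*d) - 12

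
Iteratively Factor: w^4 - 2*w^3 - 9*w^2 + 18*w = (w - 3)*(w^3 + w^2 - 6*w) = (w - 3)*(w - 2)*(w^2 + 3*w) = (w - 3)*(w - 2)*(w + 3)*(w)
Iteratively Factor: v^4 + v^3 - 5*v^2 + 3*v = (v)*(v^3 + v^2 - 5*v + 3) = v*(v - 1)*(v^2 + 2*v - 3) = v*(v - 1)*(v + 3)*(v - 1)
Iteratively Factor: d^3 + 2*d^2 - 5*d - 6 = (d + 1)*(d^2 + d - 6) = (d - 2)*(d + 1)*(d + 3)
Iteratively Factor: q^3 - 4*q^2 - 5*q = (q + 1)*(q^2 - 5*q) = q*(q + 1)*(q - 5)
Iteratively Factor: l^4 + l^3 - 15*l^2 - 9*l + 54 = (l + 3)*(l^3 - 2*l^2 - 9*l + 18) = (l - 3)*(l + 3)*(l^2 + l - 6) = (l - 3)*(l - 2)*(l + 3)*(l + 3)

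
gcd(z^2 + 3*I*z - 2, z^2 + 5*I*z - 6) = z + 2*I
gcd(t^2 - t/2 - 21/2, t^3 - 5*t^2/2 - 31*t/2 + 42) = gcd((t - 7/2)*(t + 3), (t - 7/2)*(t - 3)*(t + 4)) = t - 7/2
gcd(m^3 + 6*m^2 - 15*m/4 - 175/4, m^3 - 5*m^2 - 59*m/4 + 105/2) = m^2 + m - 35/4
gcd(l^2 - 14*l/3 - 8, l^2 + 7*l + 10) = 1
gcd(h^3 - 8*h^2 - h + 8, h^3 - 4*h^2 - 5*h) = h + 1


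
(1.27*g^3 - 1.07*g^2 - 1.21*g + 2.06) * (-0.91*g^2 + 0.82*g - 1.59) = -1.1557*g^5 + 2.0151*g^4 - 1.7956*g^3 - 1.1655*g^2 + 3.6131*g - 3.2754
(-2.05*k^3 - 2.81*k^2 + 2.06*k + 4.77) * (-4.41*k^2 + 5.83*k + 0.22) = 9.0405*k^5 + 0.440600000000002*k^4 - 25.9179*k^3 - 9.6441*k^2 + 28.2623*k + 1.0494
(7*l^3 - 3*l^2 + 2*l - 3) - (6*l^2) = 7*l^3 - 9*l^2 + 2*l - 3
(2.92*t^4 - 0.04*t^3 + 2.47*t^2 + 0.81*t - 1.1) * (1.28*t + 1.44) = 3.7376*t^5 + 4.1536*t^4 + 3.104*t^3 + 4.5936*t^2 - 0.2416*t - 1.584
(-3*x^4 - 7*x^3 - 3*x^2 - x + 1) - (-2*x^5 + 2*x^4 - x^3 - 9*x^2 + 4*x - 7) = 2*x^5 - 5*x^4 - 6*x^3 + 6*x^2 - 5*x + 8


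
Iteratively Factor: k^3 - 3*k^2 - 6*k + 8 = (k - 4)*(k^2 + k - 2) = (k - 4)*(k + 2)*(k - 1)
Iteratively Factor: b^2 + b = (b + 1)*(b)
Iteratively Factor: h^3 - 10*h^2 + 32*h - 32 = (h - 4)*(h^2 - 6*h + 8) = (h - 4)^2*(h - 2)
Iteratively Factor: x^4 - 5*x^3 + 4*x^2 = (x)*(x^3 - 5*x^2 + 4*x) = x*(x - 1)*(x^2 - 4*x) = x^2*(x - 1)*(x - 4)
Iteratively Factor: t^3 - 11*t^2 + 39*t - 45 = (t - 5)*(t^2 - 6*t + 9) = (t - 5)*(t - 3)*(t - 3)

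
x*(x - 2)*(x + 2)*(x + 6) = x^4 + 6*x^3 - 4*x^2 - 24*x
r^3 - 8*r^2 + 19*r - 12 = (r - 4)*(r - 3)*(r - 1)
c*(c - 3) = c^2 - 3*c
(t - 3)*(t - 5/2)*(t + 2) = t^3 - 7*t^2/2 - 7*t/2 + 15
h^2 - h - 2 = (h - 2)*(h + 1)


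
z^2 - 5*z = z*(z - 5)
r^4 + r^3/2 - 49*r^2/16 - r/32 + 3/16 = (r - 3/2)*(r - 1/4)*(r + 1/4)*(r + 2)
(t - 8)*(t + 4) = t^2 - 4*t - 32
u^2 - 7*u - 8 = (u - 8)*(u + 1)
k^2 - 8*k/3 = k*(k - 8/3)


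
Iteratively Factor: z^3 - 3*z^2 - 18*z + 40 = (z + 4)*(z^2 - 7*z + 10) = (z - 2)*(z + 4)*(z - 5)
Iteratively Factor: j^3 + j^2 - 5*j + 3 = (j - 1)*(j^2 + 2*j - 3) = (j - 1)*(j + 3)*(j - 1)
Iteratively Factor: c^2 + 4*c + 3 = (c + 3)*(c + 1)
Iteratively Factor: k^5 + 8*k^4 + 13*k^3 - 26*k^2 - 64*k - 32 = (k - 2)*(k^4 + 10*k^3 + 33*k^2 + 40*k + 16) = (k - 2)*(k + 4)*(k^3 + 6*k^2 + 9*k + 4) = (k - 2)*(k + 1)*(k + 4)*(k^2 + 5*k + 4) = (k - 2)*(k + 1)*(k + 4)^2*(k + 1)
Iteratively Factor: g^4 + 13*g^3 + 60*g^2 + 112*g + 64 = (g + 4)*(g^3 + 9*g^2 + 24*g + 16) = (g + 4)^2*(g^2 + 5*g + 4) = (g + 1)*(g + 4)^2*(g + 4)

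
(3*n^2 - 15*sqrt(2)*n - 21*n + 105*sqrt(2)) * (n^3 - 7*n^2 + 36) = 3*n^5 - 42*n^4 - 15*sqrt(2)*n^4 + 147*n^3 + 210*sqrt(2)*n^3 - 735*sqrt(2)*n^2 + 108*n^2 - 540*sqrt(2)*n - 756*n + 3780*sqrt(2)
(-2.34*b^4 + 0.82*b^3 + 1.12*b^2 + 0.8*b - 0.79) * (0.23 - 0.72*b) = 1.6848*b^5 - 1.1286*b^4 - 0.6178*b^3 - 0.3184*b^2 + 0.7528*b - 0.1817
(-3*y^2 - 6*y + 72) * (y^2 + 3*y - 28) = -3*y^4 - 15*y^3 + 138*y^2 + 384*y - 2016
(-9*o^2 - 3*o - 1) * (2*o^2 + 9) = -18*o^4 - 6*o^3 - 83*o^2 - 27*o - 9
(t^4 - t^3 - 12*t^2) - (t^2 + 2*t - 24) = t^4 - t^3 - 13*t^2 - 2*t + 24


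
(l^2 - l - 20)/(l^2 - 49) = (l^2 - l - 20)/(l^2 - 49)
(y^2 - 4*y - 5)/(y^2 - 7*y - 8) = (y - 5)/(y - 8)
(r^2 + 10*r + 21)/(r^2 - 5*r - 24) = (r + 7)/(r - 8)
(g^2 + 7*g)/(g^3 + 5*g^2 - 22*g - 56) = g/(g^2 - 2*g - 8)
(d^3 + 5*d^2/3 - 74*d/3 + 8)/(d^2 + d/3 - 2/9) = 3*(d^2 + 2*d - 24)/(3*d + 2)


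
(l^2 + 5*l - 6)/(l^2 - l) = (l + 6)/l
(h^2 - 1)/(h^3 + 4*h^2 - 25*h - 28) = (h - 1)/(h^2 + 3*h - 28)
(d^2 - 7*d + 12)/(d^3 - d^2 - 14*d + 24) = (d - 4)/(d^2 + 2*d - 8)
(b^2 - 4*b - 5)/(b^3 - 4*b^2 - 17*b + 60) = (b + 1)/(b^2 + b - 12)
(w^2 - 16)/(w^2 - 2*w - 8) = (w + 4)/(w + 2)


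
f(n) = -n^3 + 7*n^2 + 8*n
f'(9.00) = -109.00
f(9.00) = -90.00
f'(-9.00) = -361.00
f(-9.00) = 1224.00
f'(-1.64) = -23.03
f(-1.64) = 10.12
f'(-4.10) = -99.83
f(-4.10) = 153.79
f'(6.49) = -27.50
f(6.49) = 73.40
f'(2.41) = 24.32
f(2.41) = 45.94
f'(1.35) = 21.43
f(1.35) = 21.10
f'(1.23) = 20.68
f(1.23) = 18.57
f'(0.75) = 16.81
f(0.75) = 9.52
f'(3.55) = 19.89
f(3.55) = 71.88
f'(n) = -3*n^2 + 14*n + 8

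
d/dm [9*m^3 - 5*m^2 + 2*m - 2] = 27*m^2 - 10*m + 2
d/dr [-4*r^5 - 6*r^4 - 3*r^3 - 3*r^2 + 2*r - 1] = -20*r^4 - 24*r^3 - 9*r^2 - 6*r + 2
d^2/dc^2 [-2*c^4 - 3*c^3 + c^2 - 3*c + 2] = -24*c^2 - 18*c + 2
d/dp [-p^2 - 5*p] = -2*p - 5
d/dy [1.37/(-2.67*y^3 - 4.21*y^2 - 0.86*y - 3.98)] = (10.9737*y^2 + 11.5354*y + 1.1782)/(2.67*y^3 + 4.21*y^2 + 0.86*y + 3.98)^2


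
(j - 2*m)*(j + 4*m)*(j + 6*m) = j^3 + 8*j^2*m + 4*j*m^2 - 48*m^3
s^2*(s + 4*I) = s^3 + 4*I*s^2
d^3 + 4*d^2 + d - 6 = (d - 1)*(d + 2)*(d + 3)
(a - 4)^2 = a^2 - 8*a + 16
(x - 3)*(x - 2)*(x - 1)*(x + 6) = x^4 - 25*x^2 + 60*x - 36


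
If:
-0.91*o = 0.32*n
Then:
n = -2.84375*o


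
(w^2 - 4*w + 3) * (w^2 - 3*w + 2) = w^4 - 7*w^3 + 17*w^2 - 17*w + 6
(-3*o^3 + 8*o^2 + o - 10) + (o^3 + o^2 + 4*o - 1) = -2*o^3 + 9*o^2 + 5*o - 11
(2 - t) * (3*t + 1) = -3*t^2 + 5*t + 2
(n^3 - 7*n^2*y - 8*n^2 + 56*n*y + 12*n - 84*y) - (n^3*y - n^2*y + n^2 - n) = -n^3*y + n^3 - 6*n^2*y - 9*n^2 + 56*n*y + 13*n - 84*y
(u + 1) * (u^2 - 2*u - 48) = u^3 - u^2 - 50*u - 48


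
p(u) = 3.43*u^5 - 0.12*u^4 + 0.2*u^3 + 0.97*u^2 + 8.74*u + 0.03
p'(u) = 17.15*u^4 - 0.48*u^3 + 0.6*u^2 + 1.94*u + 8.74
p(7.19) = 65774.72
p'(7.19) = 45708.44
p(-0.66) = -5.83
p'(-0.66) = 11.11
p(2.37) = 281.54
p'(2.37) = 551.39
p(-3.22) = -1224.97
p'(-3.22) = 1868.43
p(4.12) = 4103.66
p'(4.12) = 4934.78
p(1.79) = 81.73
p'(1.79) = 187.45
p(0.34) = 3.14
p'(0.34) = 9.68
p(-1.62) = -51.53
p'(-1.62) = 127.33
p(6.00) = 26646.75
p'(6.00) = 22164.70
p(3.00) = 864.15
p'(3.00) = 1396.15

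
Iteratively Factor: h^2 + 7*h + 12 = (h + 4)*(h + 3)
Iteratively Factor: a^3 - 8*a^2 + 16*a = (a - 4)*(a^2 - 4*a) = a*(a - 4)*(a - 4)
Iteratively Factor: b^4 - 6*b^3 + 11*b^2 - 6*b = (b - 3)*(b^3 - 3*b^2 + 2*b) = b*(b - 3)*(b^2 - 3*b + 2) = b*(b - 3)*(b - 1)*(b - 2)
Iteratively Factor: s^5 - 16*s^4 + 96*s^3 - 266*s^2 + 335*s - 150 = (s - 2)*(s^4 - 14*s^3 + 68*s^2 - 130*s + 75) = (s - 5)*(s - 2)*(s^3 - 9*s^2 + 23*s - 15) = (s - 5)*(s - 3)*(s - 2)*(s^2 - 6*s + 5) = (s - 5)^2*(s - 3)*(s - 2)*(s - 1)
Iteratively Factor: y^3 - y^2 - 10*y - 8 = (y + 2)*(y^2 - 3*y - 4) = (y - 4)*(y + 2)*(y + 1)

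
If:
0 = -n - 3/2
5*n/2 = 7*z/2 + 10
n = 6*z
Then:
No Solution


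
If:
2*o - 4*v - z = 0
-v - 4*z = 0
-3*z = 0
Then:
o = 0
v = 0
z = 0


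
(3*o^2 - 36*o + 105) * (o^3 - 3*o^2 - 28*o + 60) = 3*o^5 - 45*o^4 + 129*o^3 + 873*o^2 - 5100*o + 6300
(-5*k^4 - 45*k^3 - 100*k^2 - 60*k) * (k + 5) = -5*k^5 - 70*k^4 - 325*k^3 - 560*k^2 - 300*k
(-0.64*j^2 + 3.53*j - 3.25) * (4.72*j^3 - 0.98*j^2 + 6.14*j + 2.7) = -3.0208*j^5 + 17.2888*j^4 - 22.729*j^3 + 23.1312*j^2 - 10.424*j - 8.775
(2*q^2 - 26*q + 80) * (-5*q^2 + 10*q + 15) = -10*q^4 + 150*q^3 - 630*q^2 + 410*q + 1200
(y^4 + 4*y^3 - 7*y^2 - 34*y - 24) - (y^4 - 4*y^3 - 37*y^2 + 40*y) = 8*y^3 + 30*y^2 - 74*y - 24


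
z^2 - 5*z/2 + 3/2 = (z - 3/2)*(z - 1)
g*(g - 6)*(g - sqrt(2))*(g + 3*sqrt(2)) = g^4 - 6*g^3 + 2*sqrt(2)*g^3 - 12*sqrt(2)*g^2 - 6*g^2 + 36*g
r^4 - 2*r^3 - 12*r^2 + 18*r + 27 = (r - 3)^2*(r + 1)*(r + 3)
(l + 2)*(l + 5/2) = l^2 + 9*l/2 + 5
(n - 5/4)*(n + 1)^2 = n^3 + 3*n^2/4 - 3*n/2 - 5/4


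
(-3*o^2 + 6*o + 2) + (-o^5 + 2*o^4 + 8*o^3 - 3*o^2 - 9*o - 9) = -o^5 + 2*o^4 + 8*o^3 - 6*o^2 - 3*o - 7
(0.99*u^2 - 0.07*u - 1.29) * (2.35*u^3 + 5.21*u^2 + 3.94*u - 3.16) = 2.3265*u^5 + 4.9934*u^4 + 0.5044*u^3 - 10.1251*u^2 - 4.8614*u + 4.0764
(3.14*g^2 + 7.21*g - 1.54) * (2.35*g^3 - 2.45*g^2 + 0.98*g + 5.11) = 7.379*g^5 + 9.2505*g^4 - 18.2063*g^3 + 26.8842*g^2 + 35.3339*g - 7.8694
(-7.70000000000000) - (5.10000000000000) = -12.8000000000000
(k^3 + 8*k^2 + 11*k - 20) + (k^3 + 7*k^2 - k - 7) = 2*k^3 + 15*k^2 + 10*k - 27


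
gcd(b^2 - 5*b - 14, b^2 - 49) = b - 7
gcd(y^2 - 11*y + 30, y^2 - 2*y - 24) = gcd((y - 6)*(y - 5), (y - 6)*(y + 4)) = y - 6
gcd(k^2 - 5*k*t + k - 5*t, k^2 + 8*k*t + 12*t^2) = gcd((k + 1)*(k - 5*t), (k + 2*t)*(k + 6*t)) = 1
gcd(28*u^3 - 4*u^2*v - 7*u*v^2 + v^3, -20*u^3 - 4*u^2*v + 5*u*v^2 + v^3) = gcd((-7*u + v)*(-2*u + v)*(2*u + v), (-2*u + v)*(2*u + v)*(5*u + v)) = 4*u^2 - v^2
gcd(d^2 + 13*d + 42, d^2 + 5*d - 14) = d + 7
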